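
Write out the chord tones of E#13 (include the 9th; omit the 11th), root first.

E#13: dominant thirteenth on E#.
root → E#
3rd (major 3rd) → G##
5th (perfect 5th) → B#
7th (minor 7th) → D#
9th (major 9th) → F##
13th (major 13th) → C##

E# G## B# D# F## C##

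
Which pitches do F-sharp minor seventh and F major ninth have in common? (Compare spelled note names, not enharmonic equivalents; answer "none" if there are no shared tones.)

F-sharp minor seventh = F-sharp, A, C-sharp, E.
F major ninth = F, A, C, E, G.
Shared: A, E.

A – E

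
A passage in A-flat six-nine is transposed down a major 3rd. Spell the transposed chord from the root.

Transposed root: A♭ → F♭ (major 3rd down). So we spell F♭ six-nine:
root → F♭
3rd (major 3rd) → A♭
5th (perfect 5th) → C♭
6th (major 6th) → D♭
9th (major 9th) → G♭

F♭, A♭, C♭, D♭, G♭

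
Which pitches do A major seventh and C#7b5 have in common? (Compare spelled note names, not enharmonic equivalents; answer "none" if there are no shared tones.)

C#

A major seventh: A C# E G#
C#7b5: C# E# G B
Common to both → C#.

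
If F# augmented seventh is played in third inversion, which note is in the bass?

E

F# augmented seventh in root position is F♯–A♯–C𝄪–E.
Third inversion places the seventh in the bass, which is E.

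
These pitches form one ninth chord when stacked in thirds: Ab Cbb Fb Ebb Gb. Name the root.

Stacking in thirds gives Fb – Ab – Cbb – Ebb – Gb, so Fb is the root — Fb dominant ninth flat five.

Fb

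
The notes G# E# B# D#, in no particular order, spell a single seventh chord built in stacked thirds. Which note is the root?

E#

Arranged so that each adjacent pair is a third by letter name: E# – G# – B# – D#.
The bottom of that stack, E#, is the root (this is E# minor seventh).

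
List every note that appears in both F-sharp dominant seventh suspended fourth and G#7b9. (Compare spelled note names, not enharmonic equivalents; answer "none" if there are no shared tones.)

F-sharp dominant seventh suspended fourth: F# B C# E
G#7b9: G# B# D# F# A
Common to both → F#.

F#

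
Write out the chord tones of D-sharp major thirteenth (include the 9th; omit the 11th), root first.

D-sharp major thirteenth is a major thirteenth built on D-sharp.
root → D-sharp
3rd (major 3rd) → F-double-sharp
5th (perfect 5th) → A-sharp
7th (major 7th) → C-double-sharp
9th (major 9th) → E-sharp
13th (major 13th) → B-sharp

D-sharp F-double-sharp A-sharp C-double-sharp E-sharp B-sharp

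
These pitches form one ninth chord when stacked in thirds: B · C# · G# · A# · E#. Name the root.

Arranged so that each adjacent pair is a third by letter name: A# – C# – E# – G# – B.
The bottom of that stack, A#, is the root (this is A# minor seventh flat nine).

A#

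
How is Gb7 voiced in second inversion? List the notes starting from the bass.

D♭, F♭, G♭, B♭

Gb7 = G♭–B♭–D♭–F♭; second inversion → fifth (D♭) lowest.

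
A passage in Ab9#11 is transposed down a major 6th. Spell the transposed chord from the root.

C♭, E♭, G♭, B𝄫, D♭, F

Transposed root: A♭ → C♭ (major 6th down). So we spell C♭ dominant ninth sharp eleven:
Root: C♭
Major 3rd (3rd): E♭
Perfect 5th (5th): G♭
Minor 7th (7th): B𝄫
Major 9th (9th): D♭
Augmented 11th (11th): F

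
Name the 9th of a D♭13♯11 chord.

Eb

D♭13♯11 is built on Db; its 9th is a major 9th above the root.
A second above D uses the letter E, and the major 9th above Db is Eb.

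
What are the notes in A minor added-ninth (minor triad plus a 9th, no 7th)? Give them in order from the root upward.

A minor added-ninth: minor added-ninth on A.
A — root
C — minor 3rd
E — perfect 5th
B — major 9th

A, C, E, B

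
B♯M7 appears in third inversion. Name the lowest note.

A##

B♯M7 = B#–D##–F##–A##. Third inversion → seventh in the bass = A##.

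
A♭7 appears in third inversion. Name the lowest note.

A♭7 = Ab–C–Eb–Gb. Third inversion → seventh in the bass = Gb.

Gb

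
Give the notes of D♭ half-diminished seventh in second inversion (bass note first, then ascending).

In root position, D♭ half-diminished seventh is D-flat–F-flat–A-double-flat–C-flat.
Second inversion puts the fifth (A-double-flat) in the bass.

A-double-flat  C-flat  D-flat  F-flat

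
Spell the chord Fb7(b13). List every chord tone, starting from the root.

Fb7(b13) is a dominant seventh flat thirteen built on Fb.
root → Fb
3rd (major 3rd) → Ab
5th (perfect 5th) → Cb
7th (minor 7th) → Ebb
13th (minor 13th) → Dbb

Fb Ab Cb Ebb Dbb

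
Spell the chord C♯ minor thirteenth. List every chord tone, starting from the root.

C♯ minor thirteenth is a minor thirteenth built on C#.
Root: C#
Minor 3rd (3rd): E
Perfect 5th (5th): G#
Minor 7th (7th): B
Major 9th (9th): D#
Perfect 11th (11th): F#
Major 13th (13th): A#

C#  E  G#  B  D#  F#  A#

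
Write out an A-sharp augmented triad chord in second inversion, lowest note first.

In root position, A-sharp augmented triad is A-sharp–C-double-sharp–E-double-sharp.
Second inversion puts the fifth (E-double-sharp) in the bass.

E-double-sharp, A-sharp, C-double-sharp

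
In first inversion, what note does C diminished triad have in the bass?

E-flat

C diminished triad = C–E-flat–G-flat. First inversion → third in the bass = E-flat.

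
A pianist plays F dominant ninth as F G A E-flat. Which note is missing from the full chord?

F dominant ninth = F, A, C, E-flat, G. The voicing lacks the 5th (perfect 5th), C.

C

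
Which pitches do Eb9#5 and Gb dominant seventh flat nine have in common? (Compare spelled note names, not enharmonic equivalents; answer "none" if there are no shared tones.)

Db

Eb9#5: Eb G B Db F
Gb dominant seventh flat nine: Gb Bb Db Fb Abb
Common to both → Db.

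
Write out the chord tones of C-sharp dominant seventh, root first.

C-sharp dominant seventh: dominant seventh on C-sharp.
Root: C-sharp
Major 3rd (3rd): E-sharp
Perfect 5th (5th): G-sharp
Minor 7th (7th): B

C-sharp  E-sharp  G-sharp  B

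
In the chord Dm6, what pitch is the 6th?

B

Root of Dm6 = D. The 6th is a major 6th: D up a major 6th → B.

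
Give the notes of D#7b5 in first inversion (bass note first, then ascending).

In root position, D#7b5 is D#–F##–A–C#.
First inversion puts the third (F##) in the bass.

F## A C# D#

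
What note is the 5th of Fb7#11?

Cb

Fb7#11 is built on Fb; its 5th is a perfect 5th above the root.
A fifth above F uses the letter C, and the perfect 5th above Fb is Cb.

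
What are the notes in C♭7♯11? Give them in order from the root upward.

C♭  E♭  G♭  B𝄫  F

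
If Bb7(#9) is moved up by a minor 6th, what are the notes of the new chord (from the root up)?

G♭, B♭, D♭, F♭, A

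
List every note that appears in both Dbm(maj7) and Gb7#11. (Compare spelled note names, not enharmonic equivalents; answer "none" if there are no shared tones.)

Dbm(maj7): Db Fb Ab C
Gb7#11: Gb Bb Db Fb C
Common to both → Db, Fb, C.

Db – Fb – C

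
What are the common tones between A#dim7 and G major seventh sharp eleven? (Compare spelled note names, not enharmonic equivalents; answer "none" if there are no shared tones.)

C# G

A#dim7 = A#, C#, E, G.
G major seventh sharp eleven = G, B, D, F#, C#.
Shared: C#, G.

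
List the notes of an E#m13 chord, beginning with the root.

E#m13: minor thirteenth on E#.
- root: E#
- minor 3rd: G#
- perfect 5th: B#
- minor 7th: D#
- major 9th: F##
- perfect 11th: A#
- major 13th: C##

E# – G# – B# – D# – F## – A# – C##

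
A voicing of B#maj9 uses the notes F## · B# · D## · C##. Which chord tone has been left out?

B#maj9 = B#, D##, F##, A##, C##. The voicing lacks the 7th (major 7th), A##.

A##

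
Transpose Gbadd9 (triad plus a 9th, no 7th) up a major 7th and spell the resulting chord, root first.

Gb up a major 7th → F. New chord: F added-ninth.
root → F
3rd (major 3rd) → A
5th (perfect 5th) → C
9th (major 9th) → G

F A C G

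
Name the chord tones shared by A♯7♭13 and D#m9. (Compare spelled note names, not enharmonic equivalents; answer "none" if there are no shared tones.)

A♯7♭13: A# C## E# G# F#
D#m9: D# F# A# C# E#
Common to both → A#, E#, F#.

A# – E# – F#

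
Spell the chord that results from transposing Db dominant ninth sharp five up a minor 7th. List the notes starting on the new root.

C-flat E-flat G B-double-flat D-flat

Transposed root: D-flat → C-flat (minor 7th up). So we spell C-flat dominant ninth sharp five:
- root: C-flat
- major 3rd: E-flat
- augmented 5th: G
- minor 7th: B-double-flat
- major 9th: D-flat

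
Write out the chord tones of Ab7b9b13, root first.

Ab, C, Eb, Gb, Bbb, Fb

Ab7b9b13 is a dominant seventh flat nine flat thirteen built on Ab.
Root: Ab
Major 3rd (3rd): C
Perfect 5th (5th): Eb
Minor 7th (7th): Gb
Minor 9th (9th): Bbb
Minor 13th (13th): Fb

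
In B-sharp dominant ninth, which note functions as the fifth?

F𝄪

Root of B-sharp dominant ninth = B♯. The 5th is a perfect 5th: B♯ up a perfect 5th → F𝄪.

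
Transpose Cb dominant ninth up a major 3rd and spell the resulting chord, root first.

E-flat, G, B-flat, D-flat, F

C-flat up a major 3rd → E-flat. New chord: E-flat dominant ninth.
root → E-flat
3rd (major 3rd) → G
5th (perfect 5th) → B-flat
7th (minor 7th) → D-flat
9th (major 9th) → F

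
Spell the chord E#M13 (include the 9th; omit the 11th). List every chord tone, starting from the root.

Root E#, quality major thirteenth:
- root: E#
- major 3rd: G##
- perfect 5th: B#
- major 7th: D##
- major 9th: F##
- major 13th: C##

E# G## B# D## F## C##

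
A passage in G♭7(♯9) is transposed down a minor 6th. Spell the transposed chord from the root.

A minor 6th down from Gb is Bb, so the new chord is Bb dominant seventh sharp nine.
- root: Bb
- major 3rd: D
- perfect 5th: F
- minor 7th: Ab
- augmented 9th: C#

Bb, D, F, Ab, C#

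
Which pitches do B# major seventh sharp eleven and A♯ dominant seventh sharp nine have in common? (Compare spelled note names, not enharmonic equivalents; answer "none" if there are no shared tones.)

B# major seventh sharp eleven = B-sharp, D-double-sharp, F-double-sharp, A-double-sharp, E-double-sharp.
A♯ dominant seventh sharp nine = A-sharp, C-double-sharp, E-sharp, G-sharp, B-double-sharp.
Shared: none.

none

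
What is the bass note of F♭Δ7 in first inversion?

A♭

F♭Δ7 = F♭–A♭–C♭–E♭. First inversion → third in the bass = A♭.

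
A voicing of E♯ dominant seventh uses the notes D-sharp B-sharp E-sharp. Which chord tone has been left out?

E♯ dominant seventh = E-sharp, G-double-sharp, B-sharp, D-sharp. The voicing lacks the 3rd (major 3rd), G-double-sharp.

G-double-sharp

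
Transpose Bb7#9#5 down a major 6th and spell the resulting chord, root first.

A major 6th down from Bb is Db, so the new chord is Db dominant seventh sharp nine sharp five.
Db — root
F — major 3rd
A — augmented 5th
Cb — minor 7th
E — augmented 9th

Db – F – A – Cb – E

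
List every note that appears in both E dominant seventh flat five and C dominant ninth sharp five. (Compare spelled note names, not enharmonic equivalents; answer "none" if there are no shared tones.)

E – G-sharp – B-flat – D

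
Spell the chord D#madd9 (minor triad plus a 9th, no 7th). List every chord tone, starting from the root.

D#madd9: minor added-ninth on D♯.
- root: D♯
- minor 3rd: F♯
- perfect 5th: A♯
- major 9th: E♯

D♯ F♯ A♯ E♯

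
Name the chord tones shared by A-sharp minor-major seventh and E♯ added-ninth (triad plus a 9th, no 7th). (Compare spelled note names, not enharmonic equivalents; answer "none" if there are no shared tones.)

A-sharp minor-major seventh: A# C# E# G##
E♯ added-ninth: E# G## B# F##
Common to both → E#, G##.

E#, G##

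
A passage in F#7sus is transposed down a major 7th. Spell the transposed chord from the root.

G – C – D – F

F♯ down a major 7th → G. New chord: G dominant seventh suspended fourth.
root → G
4th (perfect 4th) → C
5th (perfect 5th) → D
7th (minor 7th) → F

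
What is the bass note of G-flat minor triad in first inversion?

G-flat minor triad in root position is Gb–Bbb–Db.
First inversion places the third in the bass, which is Bbb.

Bbb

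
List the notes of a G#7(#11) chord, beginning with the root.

G#7(#11) is a dominant seventh sharp eleven built on G#.
Root: G#
Major 3rd (3rd): B#
Perfect 5th (5th): D#
Minor 7th (7th): F#
Augmented 11th (11th): C##

G#, B#, D#, F#, C##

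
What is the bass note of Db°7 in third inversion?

Db°7 = D♭–F♭–A𝄫–C𝄫. Third inversion → seventh in the bass = C𝄫.

C𝄫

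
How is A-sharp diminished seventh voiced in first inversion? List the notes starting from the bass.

A-sharp diminished seventh = A♯–C♯–E–G; first inversion → third (C♯) lowest.

C♯  E  G  A♯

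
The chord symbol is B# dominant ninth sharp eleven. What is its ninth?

B# dominant ninth sharp eleven is built on B#; its 9th is a major 9th above the root.
A second above B uses the letter C, and the major 9th above B# is C##.

C##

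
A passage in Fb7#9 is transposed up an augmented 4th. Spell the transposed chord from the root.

F♭ up an augmented 4th → B♭. New chord: B♭ dominant seventh sharp nine.
root → B♭
3rd (major 3rd) → D
5th (perfect 5th) → F
7th (minor 7th) → A♭
9th (augmented 9th) → C♯

B♭ D F A♭ C♯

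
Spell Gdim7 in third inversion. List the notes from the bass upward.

Gdim7 = G–Bb–Db–Fb; third inversion → seventh (Fb) lowest.

Fb, G, Bb, Db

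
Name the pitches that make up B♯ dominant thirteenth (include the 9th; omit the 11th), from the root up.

B#  D##  F##  A#  C##  G##

Root B#, quality dominant thirteenth:
- root: B#
- major 3rd: D##
- perfect 5th: F##
- minor 7th: A#
- major 9th: C##
- major 13th: G##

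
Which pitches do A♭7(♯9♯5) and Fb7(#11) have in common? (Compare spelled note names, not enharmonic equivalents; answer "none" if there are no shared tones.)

A♭

A♭7(♯9♯5): A♭ C E G♭ B
Fb7(#11): F♭ A♭ C♭ E𝄫 B♭
Common to both → A♭.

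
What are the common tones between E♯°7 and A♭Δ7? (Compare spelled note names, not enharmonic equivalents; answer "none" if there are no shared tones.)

E♯°7: E♯ G♯ B D
A♭Δ7: A♭ C E♭ G
Common to both → none.

none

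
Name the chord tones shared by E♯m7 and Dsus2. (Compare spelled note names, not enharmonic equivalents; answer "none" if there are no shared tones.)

none

E♯m7 = E#, G#, B#, D#.
Dsus2 = D, E, A.
Shared: none.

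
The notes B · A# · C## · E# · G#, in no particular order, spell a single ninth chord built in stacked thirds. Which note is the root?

A#

Arranged so that each adjacent pair is a third by letter name: A# – C## – E# – G# – B.
The bottom of that stack, A#, is the root (this is A# dominant seventh flat nine).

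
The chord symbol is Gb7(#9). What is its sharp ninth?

Root of Gb7(#9) = G♭. The 9th is an augmented 9th: G♭ up an augmented 9th → A.

A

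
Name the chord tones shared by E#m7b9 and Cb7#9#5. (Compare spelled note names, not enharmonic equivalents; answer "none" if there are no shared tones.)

E#m7b9 = E#, G#, B#, D#, F#.
Cb7#9#5 = Cb, Eb, G, Bbb, D.
Shared: none.

none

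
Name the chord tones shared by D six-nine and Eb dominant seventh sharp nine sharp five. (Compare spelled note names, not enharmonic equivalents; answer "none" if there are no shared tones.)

F-sharp  B

D six-nine: D F-sharp A B E
Eb dominant seventh sharp nine sharp five: E-flat G B D-flat F-sharp
Common to both → F-sharp, B.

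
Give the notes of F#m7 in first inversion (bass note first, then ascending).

F#m7 = F♯–A–C♯–E; first inversion → third (A) lowest.

A  C♯  E  F♯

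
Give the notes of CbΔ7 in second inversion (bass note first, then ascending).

CbΔ7 = Cb–Eb–Gb–Bb; second inversion → fifth (Gb) lowest.

Gb – Bb – Cb – Eb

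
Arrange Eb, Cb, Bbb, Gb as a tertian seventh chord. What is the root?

Cb

Stacking in thirds gives Cb – Eb – Gb – Bbb, so Cb is the root — Cb dominant seventh.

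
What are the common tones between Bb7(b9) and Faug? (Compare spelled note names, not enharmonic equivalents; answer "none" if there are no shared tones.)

F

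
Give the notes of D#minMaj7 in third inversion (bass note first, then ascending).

In root position, D#minMaj7 is D#–F#–A#–C##.
Third inversion puts the seventh (C##) in the bass.

C##  D#  F#  A#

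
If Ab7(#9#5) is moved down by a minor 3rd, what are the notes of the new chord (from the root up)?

F, A, C♯, E♭, G♯

Transposed root: A♭ → F (minor 3rd down). So we spell F dominant seventh sharp nine sharp five:
F — root
A — major 3rd
C♯ — augmented 5th
E♭ — minor 7th
G♯ — augmented 9th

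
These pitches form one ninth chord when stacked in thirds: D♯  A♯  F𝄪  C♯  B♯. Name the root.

B♯

Arranged so that each adjacent pair is a third by letter name: B♯ – D♯ – F𝄪 – A♯ – C♯.
The bottom of that stack, B♯, is the root (this is B♯ minor seventh flat nine).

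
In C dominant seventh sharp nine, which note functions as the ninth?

Root of C dominant seventh sharp nine = C. The 9th is an augmented 9th: C up an augmented 9th → D#.

D#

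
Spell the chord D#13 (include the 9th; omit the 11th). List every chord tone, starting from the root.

D#, F##, A#, C#, E#, B#

D#13: dominant thirteenth on D#.
D# — root
F## — major 3rd
A# — perfect 5th
C# — minor 7th
E# — major 9th
B# — major 13th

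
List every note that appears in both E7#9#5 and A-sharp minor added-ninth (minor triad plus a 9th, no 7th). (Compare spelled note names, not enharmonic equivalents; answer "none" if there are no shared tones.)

B#

E7#9#5 = E, G#, B#, D, F##.
A-sharp minor added-ninth = A#, C#, E#, B#.
Shared: B#.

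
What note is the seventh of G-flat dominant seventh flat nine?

F-flat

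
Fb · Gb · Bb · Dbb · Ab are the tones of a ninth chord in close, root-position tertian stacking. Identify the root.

Gb

Arranged so that each adjacent pair is a third by letter name: Gb – Bb – Dbb – Fb – Ab.
The bottom of that stack, Gb, is the root (this is Gb dominant ninth flat five).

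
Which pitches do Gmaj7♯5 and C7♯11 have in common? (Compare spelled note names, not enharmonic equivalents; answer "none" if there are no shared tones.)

Gmaj7♯5 = G, B, D#, F#.
C7♯11 = C, E, G, Bb, F#.
Shared: G, F#.

G  F#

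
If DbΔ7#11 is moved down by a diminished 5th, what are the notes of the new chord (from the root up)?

G B D F♯ C♯

D♭ down a diminished 5th → G. New chord: G major seventh sharp eleven.
- root: G
- major 3rd: B
- perfect 5th: D
- major 7th: F♯
- augmented 11th: C♯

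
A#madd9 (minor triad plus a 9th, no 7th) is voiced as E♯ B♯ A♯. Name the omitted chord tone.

C♯

The full A#madd9 chord is A♯, C♯, E♯, B♯.
Comparing with the voicing, the minor 3rd (3rd) — C♯ — is absent.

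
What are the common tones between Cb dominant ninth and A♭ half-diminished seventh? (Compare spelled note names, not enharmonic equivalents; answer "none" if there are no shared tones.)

Cb dominant ninth: C-flat E-flat G-flat B-double-flat D-flat
A♭ half-diminished seventh: A-flat C-flat E-double-flat G-flat
Common to both → C-flat, G-flat.

C-flat, G-flat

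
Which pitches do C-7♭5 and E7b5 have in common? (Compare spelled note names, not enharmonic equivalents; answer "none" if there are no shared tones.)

C-7♭5 = C, Eb, Gb, Bb.
E7b5 = E, G#, Bb, D.
Shared: Bb.

Bb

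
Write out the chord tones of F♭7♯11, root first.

F♭7♯11 is a dominant seventh sharp eleven built on Fb.
- root: Fb
- major 3rd: Ab
- perfect 5th: Cb
- minor 7th: Ebb
- augmented 11th: Bb

Fb Ab Cb Ebb Bb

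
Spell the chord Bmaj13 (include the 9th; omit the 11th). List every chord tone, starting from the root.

B – D♯ – F♯ – A♯ – C♯ – G♯

Bmaj13: major thirteenth on B.
root → B
3rd (major 3rd) → D♯
5th (perfect 5th) → F♯
7th (major 7th) → A♯
9th (major 9th) → C♯
13th (major 13th) → G♯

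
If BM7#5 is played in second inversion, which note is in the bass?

BM7#5 in root position is B–D#–F##–A#.
Second inversion places the fifth in the bass, which is F##.

F##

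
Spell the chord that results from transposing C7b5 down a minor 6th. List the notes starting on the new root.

E, G#, Bb, D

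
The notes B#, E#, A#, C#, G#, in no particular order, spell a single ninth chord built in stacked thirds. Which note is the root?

Stacking in thirds gives A# – C# – E# – G# – B#, so A# is the root — A# minor ninth.

A#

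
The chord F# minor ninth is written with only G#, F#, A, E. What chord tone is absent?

C#

The full F# minor ninth chord is F#, A, C#, E, G#.
Comparing with the voicing, the perfect 5th (5th) — C# — is absent.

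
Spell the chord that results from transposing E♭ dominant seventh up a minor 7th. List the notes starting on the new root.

D-flat  F  A-flat  C-flat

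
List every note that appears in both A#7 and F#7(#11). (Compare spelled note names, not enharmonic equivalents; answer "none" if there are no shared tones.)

A#

A#7 = A#, C##, E#, G#.
F#7(#11) = F#, A#, C#, E, B#.
Shared: A#.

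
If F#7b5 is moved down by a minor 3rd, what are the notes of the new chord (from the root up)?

D# F## A C#

A minor 3rd down from F# is D#, so the new chord is D# dominant seventh flat five.
root → D#
3rd (major 3rd) → F##
5th (diminished 5th) → A
7th (minor 7th) → C#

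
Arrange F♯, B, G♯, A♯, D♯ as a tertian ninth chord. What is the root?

Stacking in thirds gives G♯ – B – D♯ – F♯ – A♯, so G♯ is the root — G♯ minor ninth.

G♯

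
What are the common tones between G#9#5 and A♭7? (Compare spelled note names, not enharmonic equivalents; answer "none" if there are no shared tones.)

G#9#5 = G♯, B♯, D𝄪, F♯, A♯.
A♭7 = A♭, C, E♭, G♭.
Shared: none.

none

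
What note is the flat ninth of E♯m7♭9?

F#

Root of E♯m7♭9 = E#. The 9th is a minor 9th: E# up a minor 9th → F#.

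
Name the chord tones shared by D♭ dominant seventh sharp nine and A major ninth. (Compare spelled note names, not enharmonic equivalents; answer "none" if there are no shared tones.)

D♭ dominant seventh sharp nine = D-flat, F, A-flat, C-flat, E.
A major ninth = A, C-sharp, E, G-sharp, B.
Shared: E.

E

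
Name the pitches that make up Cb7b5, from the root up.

Cb7b5 is a dominant seventh flat five built on Cb.
Cb — root
Eb — major 3rd
Gbb — diminished 5th
Bbb — minor 7th

Cb Eb Gbb Bbb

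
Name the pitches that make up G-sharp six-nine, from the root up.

G# – B# – D# – E# – A#

Root G#, quality six-nine:
Root: G#
Major 3rd (3rd): B#
Perfect 5th (5th): D#
Major 6th (6th): E#
Major 9th (9th): A#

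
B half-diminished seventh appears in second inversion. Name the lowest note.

B half-diminished seventh = B–D–F–A. Second inversion → fifth in the bass = F.

F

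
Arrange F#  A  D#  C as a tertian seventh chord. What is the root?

D#

Arranged so that each adjacent pair is a third by letter name: D# – F# – A – C.
The bottom of that stack, D#, is the root (this is D# diminished seventh).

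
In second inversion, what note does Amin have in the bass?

Amin in root position is A–C–E.
Second inversion places the fifth in the bass, which is E.

E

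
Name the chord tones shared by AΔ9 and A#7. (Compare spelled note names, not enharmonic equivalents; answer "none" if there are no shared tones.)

G♯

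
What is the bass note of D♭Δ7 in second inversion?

Ab

D♭Δ7 = Db–F–Ab–C. Second inversion → fifth in the bass = Ab.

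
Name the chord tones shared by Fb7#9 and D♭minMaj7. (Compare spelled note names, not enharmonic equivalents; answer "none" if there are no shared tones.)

Fb7#9 = Fb, Ab, Cb, Ebb, G.
D♭minMaj7 = Db, Fb, Ab, C.
Shared: Fb, Ab.

Fb  Ab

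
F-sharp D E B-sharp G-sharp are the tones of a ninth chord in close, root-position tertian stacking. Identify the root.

E

Arranged so that each adjacent pair is a third by letter name: E – G-sharp – B-sharp – D – F-sharp.
The bottom of that stack, E, is the root (this is E dominant ninth sharp five).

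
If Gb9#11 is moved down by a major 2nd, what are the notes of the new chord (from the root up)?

Fb – Ab – Cb – Ebb – Gb – Bb

Transposed root: Gb → Fb (major 2nd down). So we spell Fb dominant ninth sharp eleven:
Fb — root
Ab — major 3rd
Cb — perfect 5th
Ebb — minor 7th
Gb — major 9th
Bb — augmented 11th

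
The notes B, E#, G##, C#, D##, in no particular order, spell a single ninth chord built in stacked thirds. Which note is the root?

C#

Arranged so that each adjacent pair is a third by letter name: C# – E# – G## – B – D##.
The bottom of that stack, C#, is the root (this is C# dominant seventh sharp nine sharp five).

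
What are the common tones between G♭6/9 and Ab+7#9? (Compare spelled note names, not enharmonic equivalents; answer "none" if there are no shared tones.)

Gb, Ab

G♭6/9: Gb Bb Db Eb Ab
Ab+7#9: Ab C E Gb B
Common to both → Gb, Ab.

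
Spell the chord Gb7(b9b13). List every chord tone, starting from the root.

Gb  Bb  Db  Fb  Abb  Ebb

Root Gb, quality dominant seventh flat nine flat thirteen:
Gb — root
Bb — major 3rd
Db — perfect 5th
Fb — minor 7th
Abb — minor 9th
Ebb — minor 13th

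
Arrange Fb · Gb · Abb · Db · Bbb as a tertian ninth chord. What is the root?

Stacking in thirds gives Gb – Bbb – Db – Fb – Abb, so Gb is the root — Gb minor seventh flat nine.

Gb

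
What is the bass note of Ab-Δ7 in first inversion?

Cb

Ab-Δ7 = Ab–Cb–Eb–G. First inversion → third in the bass = Cb.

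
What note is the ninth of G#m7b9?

G#m7b9 is built on G#; its 9th is a minor 9th above the root.
A second above G uses the letter A, and the minor 9th above G# is A.

A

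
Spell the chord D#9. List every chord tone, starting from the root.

D#  F##  A#  C#  E#

D#9: dominant ninth on D#.
D# — root
F## — major 3rd
A# — perfect 5th
C# — minor 7th
E# — major 9th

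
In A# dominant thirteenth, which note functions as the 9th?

B#

Root of A# dominant thirteenth = A#. The 9th is a major 9th: A# up a major 9th → B#.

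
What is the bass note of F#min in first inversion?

F#min in root position is F#–A–C#.
First inversion places the third in the bass, which is A.

A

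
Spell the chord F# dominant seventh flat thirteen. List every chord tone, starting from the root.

F# A# C# E D

F# dominant seventh flat thirteen: dominant seventh flat thirteen on F#.
F# — root
A# — major 3rd
C# — perfect 5th
E — minor 7th
D — minor 13th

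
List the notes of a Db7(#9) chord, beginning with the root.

D♭ – F – A♭ – C♭ – E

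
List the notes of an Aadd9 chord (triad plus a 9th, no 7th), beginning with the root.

Aadd9: added-ninth on A.
root → A
3rd (major 3rd) → C♯
5th (perfect 5th) → E
9th (major 9th) → B

A, C♯, E, B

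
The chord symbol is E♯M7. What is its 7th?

D𝄪

Root of E♯M7 = E♯. The 7th is a major 7th: E♯ up a major 7th → D𝄪.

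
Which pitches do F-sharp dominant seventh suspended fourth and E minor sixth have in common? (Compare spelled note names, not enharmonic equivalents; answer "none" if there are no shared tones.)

F-sharp dominant seventh suspended fourth = F-sharp, B, C-sharp, E.
E minor sixth = E, G, B, C-sharp.
Shared: B, C-sharp, E.

B, C-sharp, E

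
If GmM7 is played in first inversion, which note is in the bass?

GmM7 in root position is G–Bb–D–F#.
First inversion places the third in the bass, which is Bb.

Bb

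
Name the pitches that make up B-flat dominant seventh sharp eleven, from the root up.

B-flat, D, F, A-flat, E

Root B-flat, quality dominant seventh sharp eleven:
Root: B-flat
Major 3rd (3rd): D
Perfect 5th (5th): F
Minor 7th (7th): A-flat
Augmented 11th (11th): E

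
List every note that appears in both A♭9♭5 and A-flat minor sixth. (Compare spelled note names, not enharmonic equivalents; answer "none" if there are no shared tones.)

A♭9♭5: A♭ C E𝄫 G♭ B♭
A-flat minor sixth: A♭ C♭ E♭ F
Common to both → A♭.

A♭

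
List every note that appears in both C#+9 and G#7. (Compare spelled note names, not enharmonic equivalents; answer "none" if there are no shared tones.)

D♯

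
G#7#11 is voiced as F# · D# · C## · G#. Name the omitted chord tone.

B#

The full G#7#11 chord is G#, B#, D#, F#, C##.
Comparing with the voicing, the major 3rd (3rd) — B# — is absent.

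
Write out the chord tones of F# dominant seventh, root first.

F# dominant seventh is a dominant seventh built on F♯.
Root: F♯
Major 3rd (3rd): A♯
Perfect 5th (5th): C♯
Minor 7th (7th): E

F♯, A♯, C♯, E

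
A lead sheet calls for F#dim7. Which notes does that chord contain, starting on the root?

F#  A  C  Eb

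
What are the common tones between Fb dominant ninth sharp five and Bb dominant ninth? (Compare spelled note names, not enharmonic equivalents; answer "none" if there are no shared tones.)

A-flat, C

Fb dominant ninth sharp five = F-flat, A-flat, C, E-double-flat, G-flat.
Bb dominant ninth = B-flat, D, F, A-flat, C.
Shared: A-flat, C.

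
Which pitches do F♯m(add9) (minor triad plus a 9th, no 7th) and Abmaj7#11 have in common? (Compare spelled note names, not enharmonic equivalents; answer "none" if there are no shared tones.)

none

F♯m(add9): F# A C# G#
Abmaj7#11: Ab C Eb G D
Common to both → none.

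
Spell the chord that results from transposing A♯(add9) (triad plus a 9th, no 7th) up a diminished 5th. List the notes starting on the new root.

A# up a diminished 5th → E. New chord: E added-ninth.
- root: E
- major 3rd: G#
- perfect 5th: B
- major 9th: F#

E – G# – B – F#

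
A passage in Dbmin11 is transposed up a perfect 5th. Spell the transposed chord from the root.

Ab Cb Eb Gb Bb Db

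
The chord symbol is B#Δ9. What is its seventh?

A##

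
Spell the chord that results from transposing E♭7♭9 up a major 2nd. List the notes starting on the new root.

Eb up a major 2nd → F. New chord: F dominant seventh flat nine.
root → F
3rd (major 3rd) → A
5th (perfect 5th) → C
7th (minor 7th) → Eb
9th (minor 9th) → Gb

F, A, C, Eb, Gb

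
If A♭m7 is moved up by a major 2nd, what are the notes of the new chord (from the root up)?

B♭, D♭, F, A♭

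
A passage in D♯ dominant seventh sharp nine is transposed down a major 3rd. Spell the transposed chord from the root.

B – D-sharp – F-sharp – A – C-double-sharp

D-sharp down a major 3rd → B. New chord: B dominant seventh sharp nine.
root → B
3rd (major 3rd) → D-sharp
5th (perfect 5th) → F-sharp
7th (minor 7th) → A
9th (augmented 9th) → C-double-sharp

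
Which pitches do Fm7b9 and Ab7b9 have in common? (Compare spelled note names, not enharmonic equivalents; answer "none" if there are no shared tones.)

Fm7b9: F Ab C Eb Gb
Ab7b9: Ab C Eb Gb Bbb
Common to both → Ab, C, Eb, Gb.

Ab C Eb Gb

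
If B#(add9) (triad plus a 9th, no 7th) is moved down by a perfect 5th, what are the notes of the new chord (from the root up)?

E#, G##, B#, F##

Transposed root: B# → E# (perfect 5th down). So we spell E# added-ninth:
E# — root
G## — major 3rd
B# — perfect 5th
F## — major 9th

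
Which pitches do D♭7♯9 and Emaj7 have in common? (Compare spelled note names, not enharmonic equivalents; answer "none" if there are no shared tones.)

D♭7♯9: D♭ F A♭ C♭ E
Emaj7: E G♯ B D♯
Common to both → E.

E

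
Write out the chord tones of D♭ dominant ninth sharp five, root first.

D-flat  F  A  C-flat  E-flat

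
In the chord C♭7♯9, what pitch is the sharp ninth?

D

Root of C♭7♯9 = Cb. The 9th is an augmented 9th: Cb up an augmented 9th → D.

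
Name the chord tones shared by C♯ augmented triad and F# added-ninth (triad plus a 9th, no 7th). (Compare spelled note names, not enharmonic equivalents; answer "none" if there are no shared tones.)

C-sharp

C♯ augmented triad: C-sharp E-sharp G-double-sharp
F# added-ninth: F-sharp A-sharp C-sharp G-sharp
Common to both → C-sharp.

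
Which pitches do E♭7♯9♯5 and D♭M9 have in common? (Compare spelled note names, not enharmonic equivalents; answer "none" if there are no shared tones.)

Eb  Db

E♭7♯9♯5 = Eb, G, B, Db, F#.
D♭M9 = Db, F, Ab, C, Eb.
Shared: Eb, Db.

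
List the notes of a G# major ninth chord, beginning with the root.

G♯, B♯, D♯, F𝄪, A♯

Root G♯, quality major ninth:
G♯ — root
B♯ — major 3rd
D♯ — perfect 5th
F𝄪 — major 7th
A♯ — major 9th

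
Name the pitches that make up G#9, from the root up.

G# – B# – D# – F# – A#

G#9 is a dominant ninth built on G#.
root → G#
3rd (major 3rd) → B#
5th (perfect 5th) → D#
7th (minor 7th) → F#
9th (major 9th) → A#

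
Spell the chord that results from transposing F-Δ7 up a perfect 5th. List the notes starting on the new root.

F up a perfect 5th → C. New chord: C minor-major seventh.
- root: C
- minor 3rd: Eb
- perfect 5th: G
- major 7th: B

C  Eb  G  B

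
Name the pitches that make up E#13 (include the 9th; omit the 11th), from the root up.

E#, G##, B#, D#, F##, C##

E#13 is a dominant thirteenth built on E#.
root → E#
3rd (major 3rd) → G##
5th (perfect 5th) → B#
7th (minor 7th) → D#
9th (major 9th) → F##
13th (major 13th) → C##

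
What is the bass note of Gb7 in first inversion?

Bb

Gb7 in root position is Gb–Bb–Db–Fb.
First inversion places the third in the bass, which is Bb.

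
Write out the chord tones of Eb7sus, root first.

Eb – Ab – Bb – Db

Eb7sus: dominant seventh suspended fourth on Eb.
- root: Eb
- perfect 4th: Ab
- perfect 5th: Bb
- minor 7th: Db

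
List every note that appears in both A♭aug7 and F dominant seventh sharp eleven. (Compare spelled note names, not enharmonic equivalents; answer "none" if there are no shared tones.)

A♭aug7 = Ab, C, E, Gb.
F dominant seventh sharp eleven = F, A, C, Eb, B.
Shared: C.

C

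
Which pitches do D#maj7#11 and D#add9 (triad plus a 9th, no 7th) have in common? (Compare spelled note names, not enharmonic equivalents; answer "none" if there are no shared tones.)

D#maj7#11 = D#, F##, A#, C##, G##.
D#add9 = D#, F##, A#, E#.
Shared: D#, F##, A#.

D#  F##  A#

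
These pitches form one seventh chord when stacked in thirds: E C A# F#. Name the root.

F#

Arranged so that each adjacent pair is a third by letter name: F# – A# – C – E.
The bottom of that stack, F#, is the root (this is F# dominant seventh flat five).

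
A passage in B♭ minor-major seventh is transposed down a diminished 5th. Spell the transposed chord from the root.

E, G, B, D-sharp

B-flat down a diminished 5th → E. New chord: E minor-major seventh.
- root: E
- minor 3rd: G
- perfect 5th: B
- major 7th: D-sharp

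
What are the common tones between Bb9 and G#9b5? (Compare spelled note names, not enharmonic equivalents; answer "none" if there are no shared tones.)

Bb9 = Bb, D, F, Ab, C.
G#9b5 = G#, B#, D, F#, A#.
Shared: D.

D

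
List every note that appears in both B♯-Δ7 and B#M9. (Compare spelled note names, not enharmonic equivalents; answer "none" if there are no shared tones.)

B♯-Δ7 = B♯, D♯, F𝄪, A𝄪.
B#M9 = B♯, D𝄪, F𝄪, A𝄪, C𝄪.
Shared: B♯, F𝄪, A𝄪.

B♯, F𝄪, A𝄪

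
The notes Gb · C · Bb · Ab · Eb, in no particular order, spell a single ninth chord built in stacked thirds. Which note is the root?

Ab

Arranged so that each adjacent pair is a third by letter name: Ab – C – Eb – Gb – Bb.
The bottom of that stack, Ab, is the root (this is Ab dominant ninth).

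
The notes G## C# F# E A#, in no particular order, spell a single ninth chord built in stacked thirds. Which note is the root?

F#

Stacking in thirds gives F# – A# – C# – E – G##, so F# is the root — F# dominant seventh sharp nine.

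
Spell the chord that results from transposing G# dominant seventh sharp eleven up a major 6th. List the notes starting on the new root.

A major 6th up from G♯ is E♯, so the new chord is E♯ dominant seventh sharp eleven.
E♯ — root
G𝄪 — major 3rd
B♯ — perfect 5th
D♯ — minor 7th
A𝄪 — augmented 11th

E♯ – G𝄪 – B♯ – D♯ – A𝄪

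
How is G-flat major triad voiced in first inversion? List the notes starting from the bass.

B-flat, D-flat, G-flat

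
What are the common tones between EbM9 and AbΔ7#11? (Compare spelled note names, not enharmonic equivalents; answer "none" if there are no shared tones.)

E♭, G, D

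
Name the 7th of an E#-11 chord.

D#

Root of E#-11 = E#. The 7th is a minor 7th: E# up a minor 7th → D#.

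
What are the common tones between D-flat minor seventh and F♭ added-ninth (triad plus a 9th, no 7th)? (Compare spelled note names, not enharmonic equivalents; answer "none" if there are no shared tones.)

D-flat minor seventh = D-flat, F-flat, A-flat, C-flat.
F♭ added-ninth = F-flat, A-flat, C-flat, G-flat.
Shared: F-flat, A-flat, C-flat.

F-flat, A-flat, C-flat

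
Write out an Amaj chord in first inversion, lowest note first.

Amaj = A–C#–E; first inversion → third (C#) lowest.

C#, E, A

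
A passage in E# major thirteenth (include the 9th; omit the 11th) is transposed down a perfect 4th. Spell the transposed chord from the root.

E# down a perfect 4th → B#. New chord: B# major thirteenth.
- root: B#
- major 3rd: D##
- perfect 5th: F##
- major 7th: A##
- major 9th: C##
- major 13th: G##

B#, D##, F##, A##, C##, G##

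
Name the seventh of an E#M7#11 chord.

E#M7#11 is built on E#; its 7th is a major 7th above the root.
A seventh above E uses the letter D, and the major 7th above E# is D##.

D##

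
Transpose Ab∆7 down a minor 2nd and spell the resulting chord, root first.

Ab down a minor 2nd → G. New chord: G major seventh.
root → G
3rd (major 3rd) → B
5th (perfect 5th) → D
7th (major 7th) → F#

G  B  D  F#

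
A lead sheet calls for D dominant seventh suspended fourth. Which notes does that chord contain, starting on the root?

D – G – A – C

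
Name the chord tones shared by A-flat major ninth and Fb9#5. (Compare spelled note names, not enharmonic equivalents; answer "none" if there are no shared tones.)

A♭ C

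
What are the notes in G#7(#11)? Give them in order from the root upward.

Root G#, quality dominant seventh sharp eleven:
Root: G#
Major 3rd (3rd): B#
Perfect 5th (5th): D#
Minor 7th (7th): F#
Augmented 11th (11th): C##

G# – B# – D# – F# – C##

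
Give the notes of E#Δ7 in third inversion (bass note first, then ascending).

In root position, E#Δ7 is E#–G##–B#–D##.
Third inversion puts the seventh (D##) in the bass.

D## E# G## B#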